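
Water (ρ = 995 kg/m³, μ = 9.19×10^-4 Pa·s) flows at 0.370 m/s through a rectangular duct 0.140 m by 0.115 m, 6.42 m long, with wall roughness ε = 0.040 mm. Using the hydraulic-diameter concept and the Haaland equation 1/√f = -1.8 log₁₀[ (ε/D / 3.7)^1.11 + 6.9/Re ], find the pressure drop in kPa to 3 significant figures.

Hydraulic diameter D_h = 4A/P = 4·(0.14·0.115)/(2·(0.14+0.115)) = 0.0644/0.51 = 0.1263 m.
Re = ρVD_h/μ = 995·0.37·0.1263/0.000919 = 5.059e+04.
ε/D_h = 4e-05/0.1263 = 0.000317; Haaland gives 1/√f = -1.8 log₁₀[3.06e-05+0.000136] = 6.799, so f = 0.02163.
ΔP = f(L/D_h)(ρV²/2) = 0.02163·6.42/0.1263·68.11 = 74.9 Pa.
ΔP = 0.0749 kPa.

ΔP ≈ 0.0749 kPa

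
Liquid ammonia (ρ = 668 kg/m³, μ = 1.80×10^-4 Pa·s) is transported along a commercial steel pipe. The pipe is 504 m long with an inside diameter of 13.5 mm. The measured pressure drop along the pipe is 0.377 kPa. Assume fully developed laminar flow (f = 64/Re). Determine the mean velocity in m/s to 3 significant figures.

For laminar flow, f = 64/Re with Re = ρVD/μ, so Darcy-Weisbach reduces to ΔP = 32μLV/D². Solving for V: V = ΔP·D²/(32μL) = 377·(0.0135)²/(32·0.00018·504) = 0.02367 m/s.
Check: Re = ρVD/μ = 668·0.02367·0.0135/0.00018 = 1186 < 2300, so the laminar assumption holds.

V ≈ 0.0237 m/s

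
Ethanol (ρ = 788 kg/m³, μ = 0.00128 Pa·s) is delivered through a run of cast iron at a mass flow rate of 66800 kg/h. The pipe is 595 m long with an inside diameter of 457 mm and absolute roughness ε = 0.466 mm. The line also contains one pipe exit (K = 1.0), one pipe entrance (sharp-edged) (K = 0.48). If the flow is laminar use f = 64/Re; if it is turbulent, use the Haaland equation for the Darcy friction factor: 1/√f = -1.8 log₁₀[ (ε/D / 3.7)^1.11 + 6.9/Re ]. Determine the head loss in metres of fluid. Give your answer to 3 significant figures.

ṁ = 66800 kg/h = 66800/3600 = 18.56 kg/s.
A = πD²/4 = π(0.457)²/4 = 0.164 m²; mean velocity V = ṁ/(ρA) = 18.56/(788 · 0.164) = 0.1436 m/s.
Reynolds number Re = ρVD/μ = 788 · 0.1436 · 0.457 / 0.00128 = 4.039e+04.
Re > 4000 → turbulent. Relative roughness ε/D = 0.000466/0.457 = 0.00102. Haaland: 1/√f = -1.8 log₁₀[(0.00102/3.7)^1.11 + 6.9/4.039e+04] = -1.8 log₁₀[0.000112 + 0.000171] = 6.388, so f = 0.02451.
Total minor-loss coefficient ΣK = 1·1 + 1·0.48 = 1.48.
ΔP = [f·L/D + ΣK]·(ρV²/2) = [0.02451·595/0.457 + 1.48]·(788·0.1436²/2) = [31.91 + 1.48]·8.12 = 271.1 Pa.
Head loss h_f = ΔP/(ρg) = 271.1/(788·9.81) = 0.0351 m.

h_f ≈ 0.0351 m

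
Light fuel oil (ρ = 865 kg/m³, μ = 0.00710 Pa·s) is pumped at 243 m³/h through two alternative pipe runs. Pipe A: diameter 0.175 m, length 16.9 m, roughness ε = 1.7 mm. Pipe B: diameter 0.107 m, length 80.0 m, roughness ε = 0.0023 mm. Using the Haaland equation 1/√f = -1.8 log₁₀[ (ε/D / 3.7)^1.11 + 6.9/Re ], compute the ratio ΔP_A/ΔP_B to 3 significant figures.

ΔP_A/ΔP_B ≈ 0.0387

Pipe A: V = Q/A = 0.0675/0.02405 = 2.806 m/s; Re = 5.983e+04; ε/D = 0.00971; Haaland → f = 0.03855; ΔP_A = f(L/D)(ρV²/2) = 1.268e+04 Pa.
Pipe B: V = Q/A = 0.0675/0.008992 = 7.507 m/s; Re = 9.786e+04; ε/D = 2.15e-05; Haaland → f = 0.01799; ΔP_B = f(L/D)(ρV²/2) = 3.278e+05 Pa.
ΔP_A/ΔP_B = 1.268e+04/3.278e+05 = 0.0387.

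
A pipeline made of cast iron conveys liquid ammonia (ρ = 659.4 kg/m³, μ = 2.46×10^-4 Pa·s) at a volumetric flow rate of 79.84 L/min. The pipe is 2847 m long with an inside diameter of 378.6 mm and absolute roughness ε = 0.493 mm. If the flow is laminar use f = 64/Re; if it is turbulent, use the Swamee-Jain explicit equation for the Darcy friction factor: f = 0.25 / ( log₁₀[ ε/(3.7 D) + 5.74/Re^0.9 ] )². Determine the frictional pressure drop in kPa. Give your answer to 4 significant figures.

ΔP ≈ 0.01103 kPa

Q = 79.84 L/min = 79.84/60000 = 0.001331 m³/s.
Cross-sectional area A = πD²/4 = π(0.3786)²/4 = 0.1126 m²; mean velocity V = Q/A = 0.001331/0.1126 = 0.01182 m/s.
Reynolds number Re = ρVD/μ = 659.4 · 0.01182 · 0.3786 / 0.000246 = 1.2e+04.
Re > 4000 → turbulent. Relative roughness ε/D = 0.000493/0.3786 = 0.0013. Swamee-Jain: f = 0.25/(log₁₀[0.0013/3.7 + 5.74/1.2e+04^0.9])² = 0.25/(log₁₀[0.000352 + 0.00122])² = 0.25/(-2.802)² = 0.03183.
Darcy-Weisbach: ΔP = f(L/D)(ρV²/2) = 0.03183·(2847/0.3786)·(659.4·0.01182²/2) = 0.03183·7520·0.04606 = 11.03 Pa.
ΔP = 11.03 Pa = 0.01103 kPa.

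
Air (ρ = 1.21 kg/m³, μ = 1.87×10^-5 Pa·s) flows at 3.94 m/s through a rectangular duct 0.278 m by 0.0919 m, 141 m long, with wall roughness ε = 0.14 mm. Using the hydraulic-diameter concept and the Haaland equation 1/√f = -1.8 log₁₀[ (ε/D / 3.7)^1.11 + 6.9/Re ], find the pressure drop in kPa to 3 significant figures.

ΔP ≈ 0.240 kPa

Hydraulic diameter D_h = 4A/P = 4·(0.278·0.0919)/(2·(0.278+0.0919)) = 0.1022/0.7398 = 0.1381 m.
Re = ρVD_h/μ = 1.21·3.94·0.1381/1.87e-05 = 3.522e+04.
ε/D_h = 0.00014/0.1381 = 0.00101; Haaland gives 1/√f = -1.8 log₁₀[0.000111+0.000196] = 6.323, so f = 0.02501.
ΔP = f(L/D_h)(ρV²/2) = 0.02501·141/0.1381·9.392 = 239.8 Pa.
ΔP = 0.240 kPa.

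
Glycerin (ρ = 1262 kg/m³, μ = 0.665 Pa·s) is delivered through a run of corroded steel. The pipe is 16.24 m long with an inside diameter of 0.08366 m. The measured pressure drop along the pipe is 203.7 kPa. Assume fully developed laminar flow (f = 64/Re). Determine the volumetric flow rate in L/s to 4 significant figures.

For laminar flow, f = 64/Re with Re = ρVD/μ, so Darcy-Weisbach reduces to ΔP = 32μLV/D². Solving for V: V = ΔP·D²/(32μL) = 2.037e+05·(0.08366)²/(32·0.665·16.24) = 4.125 m/s.
Check: Re = ρVD/μ = 1262·4.125·0.08366/0.665 = 655 < 2300, so the laminar assumption holds.
Q = V·A = 4.125·(π/4·0.08366²) = 0.02268 m³/s = 22.68 L/s.

Q ≈ 22.68 L/s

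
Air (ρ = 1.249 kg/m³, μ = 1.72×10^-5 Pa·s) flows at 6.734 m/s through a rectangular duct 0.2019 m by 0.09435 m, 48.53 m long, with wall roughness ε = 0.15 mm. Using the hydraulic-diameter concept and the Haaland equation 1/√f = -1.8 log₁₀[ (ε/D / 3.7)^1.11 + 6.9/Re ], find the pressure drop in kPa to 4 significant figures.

ΔP ≈ 0.2516 kPa

Hydraulic diameter D_h = 4A/P = 4·(0.2019·0.09435)/(2·(0.2019+0.09435)) = 0.0762/0.5925 = 0.1286 m.
Re = ρVD_h/μ = 1.249·6.734·0.1286/1.72e-05 = 6.289e+04.
ε/D_h = 0.00015/0.1286 = 0.00117; Haaland gives 1/√f = -1.8 log₁₀[0.00013+0.00011] = 6.517, so f = 0.02355.
ΔP = f(L/D_h)(ρV²/2) = 0.02355·48.53/0.1286·28.32 = 251.6 Pa.
ΔP = 0.2516 kPa.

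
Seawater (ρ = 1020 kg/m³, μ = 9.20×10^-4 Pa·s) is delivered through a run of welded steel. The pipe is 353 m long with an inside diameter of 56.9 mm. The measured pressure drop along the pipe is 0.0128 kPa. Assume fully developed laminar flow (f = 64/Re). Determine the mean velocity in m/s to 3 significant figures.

V ≈ 0.00399 m/s

For laminar flow, f = 64/Re with Re = ρVD/μ, so Darcy-Weisbach reduces to ΔP = 32μLV/D². Solving for V: V = ΔP·D²/(32μL) = 12.8·(0.0569)²/(32·0.00092·353) = 0.003988 m/s.
Check: Re = ρVD/μ = 1020·0.003988·0.0569/0.00092 = 251.6 < 2300, so the laminar assumption holds.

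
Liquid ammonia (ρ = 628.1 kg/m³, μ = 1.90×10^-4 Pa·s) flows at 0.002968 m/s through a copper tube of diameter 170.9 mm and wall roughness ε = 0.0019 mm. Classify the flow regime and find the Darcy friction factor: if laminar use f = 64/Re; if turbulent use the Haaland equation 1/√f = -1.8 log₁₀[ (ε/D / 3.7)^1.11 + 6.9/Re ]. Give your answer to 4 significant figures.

Re = ρVD/μ = 628.1·0.002968·0.1709/0.00019 = 1677.
Re < 2300 → laminar, so f = 64/Re = 0.03817 (roughness is irrelevant in laminar flow).

f ≈ 0.03817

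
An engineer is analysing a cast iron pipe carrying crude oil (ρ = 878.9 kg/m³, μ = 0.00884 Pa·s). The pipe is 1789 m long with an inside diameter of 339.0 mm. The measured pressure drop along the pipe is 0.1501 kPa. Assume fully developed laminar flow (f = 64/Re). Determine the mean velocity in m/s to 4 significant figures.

V ≈ 0.03409 m/s

For laminar flow, f = 64/Re with Re = ρVD/μ, so Darcy-Weisbach reduces to ΔP = 32μLV/D². Solving for V: V = ΔP·D²/(32μL) = 150.1·(0.339)²/(32·0.00884·1789) = 0.03409 m/s.
Check: Re = ρVD/μ = 878.9·0.03409·0.339/0.00884 = 1149 < 2300, so the laminar assumption holds.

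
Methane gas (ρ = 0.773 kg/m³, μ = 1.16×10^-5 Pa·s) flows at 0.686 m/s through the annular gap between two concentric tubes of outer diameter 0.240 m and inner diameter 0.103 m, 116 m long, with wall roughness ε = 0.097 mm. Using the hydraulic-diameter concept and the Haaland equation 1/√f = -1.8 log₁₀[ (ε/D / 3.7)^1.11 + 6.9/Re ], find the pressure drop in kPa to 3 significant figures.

Hydraulic diameter D_h = 4A/P = D_o - D_i = 0.24 - 0.103 = 0.137 m.
Re = ρVD_h/μ = 0.773·0.686·0.137/1.16e-05 = 6263.
ε/D_h = 9.7e-05/0.137 = 0.000708; Haaland gives 1/√f = -1.8 log₁₀[7.46e-05+0.0011] = 5.273, so f = 0.03597.
ΔP = f(L/D_h)(ρV²/2) = 0.03597·116/0.137·0.1819 = 5.539 Pa.
ΔP = 0.00554 kPa.

ΔP ≈ 0.00554 kPa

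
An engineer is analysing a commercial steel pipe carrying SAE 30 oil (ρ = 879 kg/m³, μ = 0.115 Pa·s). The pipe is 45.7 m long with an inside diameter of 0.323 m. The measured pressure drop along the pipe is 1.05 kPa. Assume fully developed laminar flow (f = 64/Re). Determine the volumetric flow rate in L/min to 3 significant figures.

Q ≈ 3200 L/min

For laminar flow, f = 64/Re with Re = ρVD/μ, so Darcy-Weisbach reduces to ΔP = 32μLV/D². Solving for V: V = ΔP·D²/(32μL) = 1050·(0.323)²/(32·0.115·45.7) = 0.6514 m/s.
Check: Re = ρVD/μ = 879·0.6514·0.323/0.115 = 1608 < 2300, so the laminar assumption holds.
Q = V·A = 0.6514·(π/4·0.323²) = 0.05337 m³/s = 3200 L/min.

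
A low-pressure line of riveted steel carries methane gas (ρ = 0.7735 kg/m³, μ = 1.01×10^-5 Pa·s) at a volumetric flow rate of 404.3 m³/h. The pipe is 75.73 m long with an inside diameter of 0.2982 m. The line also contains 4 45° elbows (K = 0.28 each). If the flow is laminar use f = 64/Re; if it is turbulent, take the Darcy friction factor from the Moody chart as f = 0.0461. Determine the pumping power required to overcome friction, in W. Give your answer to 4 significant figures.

Q = 404.3 m³/h = 404.3/3600 = 0.1123 m³/s.
Cross-sectional area A = πD²/4 = π(0.2982)²/4 = 0.06984 m²; mean velocity V = Q/A = 0.1123/0.06984 = 1.608 m/s.
Reynolds number Re = ρVD/μ = 0.7735 · 1.608 · 0.2982 / 1.01e-05 = 3.672e+04.
Re > 4000 → turbulent; use the Moody-chart value f = 0.0461.
Total minor-loss coefficient ΣK = 4·0.28 = 1.12.
ΔP = [f·L/D + ΣK]·(ρV²/2) = [0.0461·75.73/0.2982 + 1.12]·(0.7735·1.608²/2) = [11.71 + 1.12]·1 = 12.83 Pa.
Pumping power P = QΔP = 0.1123·12.83 = 1.4407 W = 1.441 W.

P ≈ 1.441 W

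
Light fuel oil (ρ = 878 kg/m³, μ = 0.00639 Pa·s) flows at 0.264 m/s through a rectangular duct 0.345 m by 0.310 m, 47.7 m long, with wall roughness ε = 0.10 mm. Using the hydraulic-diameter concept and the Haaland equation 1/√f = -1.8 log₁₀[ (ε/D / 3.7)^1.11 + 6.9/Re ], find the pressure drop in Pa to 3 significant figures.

Hydraulic diameter D_h = 4A/P = 4·(0.345·0.31)/(2·(0.345+0.31)) = 0.4278/1.31 = 0.3266 m.
Re = ρVD_h/μ = 878·0.264·0.3266/0.00639 = 1.185e+04.
ε/D_h = 0.0001/0.3266 = 0.000306; Haaland gives 1/√f = -1.8 log₁₀[2.94e-05+0.000582] = 5.784, so f = 0.02989.
ΔP = f(L/D_h)(ρV²/2) = 0.02989·47.7/0.3266·30.6 = 133.6 Pa.

ΔP ≈ 134 Pa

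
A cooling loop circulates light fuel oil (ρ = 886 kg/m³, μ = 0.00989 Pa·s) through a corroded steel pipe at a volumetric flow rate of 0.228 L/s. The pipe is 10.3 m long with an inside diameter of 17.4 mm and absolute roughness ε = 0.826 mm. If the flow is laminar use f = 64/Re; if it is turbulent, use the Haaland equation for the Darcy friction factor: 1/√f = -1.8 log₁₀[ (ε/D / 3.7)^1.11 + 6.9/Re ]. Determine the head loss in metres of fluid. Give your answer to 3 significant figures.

h_f ≈ 1.19 m

Q = 0.228 L/s = 0.228/1000 = 0.000228 m³/s.
Cross-sectional area A = πD²/4 = π(0.0174)²/4 = 0.0002378 m²; mean velocity V = Q/A = 0.000228/0.0002378 = 0.9588 m/s.
Reynolds number Re = ρVD/μ = 886 · 0.9588 · 0.0174 / 0.00989 = 1495.
Re < 2300 → laminar flow, so f = 64/Re = 64/1495 = 0.04282 (the turbulent correlation is not needed).
Darcy-Weisbach: ΔP = f(L/D)(ρV²/2) = 0.04282·(10.3/0.0174)·(886·0.9588²/2) = 0.04282·592·407.3 = 1.032e+04 Pa.
Head loss h_f = ΔP/(ρg) = 1.032e+04/(886·9.81) = 1.19 m.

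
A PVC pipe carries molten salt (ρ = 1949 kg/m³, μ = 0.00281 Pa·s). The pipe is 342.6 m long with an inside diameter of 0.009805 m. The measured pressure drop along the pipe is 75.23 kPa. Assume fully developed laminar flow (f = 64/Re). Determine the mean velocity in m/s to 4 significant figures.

V ≈ 0.2348 m/s

For laminar flow, f = 64/Re with Re = ρVD/μ, so Darcy-Weisbach reduces to ΔP = 32μLV/D². Solving for V: V = ΔP·D²/(32μL) = 7.523e+04·(0.009805)²/(32·0.00281·342.6) = 0.2348 m/s.
Check: Re = ρVD/μ = 1949·0.2348·0.009805/0.00281 = 1597 < 2300, so the laminar assumption holds.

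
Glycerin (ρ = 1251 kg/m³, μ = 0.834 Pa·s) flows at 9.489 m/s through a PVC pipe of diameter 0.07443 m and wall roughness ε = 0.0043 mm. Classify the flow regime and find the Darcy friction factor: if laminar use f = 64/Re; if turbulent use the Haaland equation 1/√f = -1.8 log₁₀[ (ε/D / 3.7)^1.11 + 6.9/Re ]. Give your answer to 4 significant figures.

f ≈ 0.06041

Re = ρVD/μ = 1251·9.489·0.07443/0.834 = 1059.
Re < 2300 → laminar, so f = 64/Re = 0.06041 (roughness is irrelevant in laminar flow).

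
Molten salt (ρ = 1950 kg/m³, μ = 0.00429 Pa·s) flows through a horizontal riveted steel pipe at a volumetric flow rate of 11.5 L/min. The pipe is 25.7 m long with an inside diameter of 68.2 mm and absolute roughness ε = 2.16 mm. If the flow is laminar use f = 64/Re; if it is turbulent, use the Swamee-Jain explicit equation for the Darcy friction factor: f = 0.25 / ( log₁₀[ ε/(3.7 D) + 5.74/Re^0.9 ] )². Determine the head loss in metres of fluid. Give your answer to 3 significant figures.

Q = 11.5 L/min = 11.5/60000 = 0.0001917 m³/s.
Cross-sectional area A = πD²/4 = π(0.0682)²/4 = 0.003653 m²; mean velocity V = Q/A = 0.0001917/0.003653 = 0.05247 m/s.
Reynolds number Re = ρVD/μ = 1950 · 0.05247 · 0.0682 / 0.00429 = 1626.
Re < 2300 → laminar flow, so f = 64/Re = 64/1626 = 0.03935 (the turbulent correlation is not needed).
Darcy-Weisbach: ΔP = f(L/D)(ρV²/2) = 0.03935·(25.7/0.0682)·(1950·0.05247²/2) = 0.03935·376.8·2.684 = 39.8 Pa.
Head loss h_f = ΔP/(ρg) = 39.8/(1950·9.81) = 0.00208 m.

h_f ≈ 0.00208 m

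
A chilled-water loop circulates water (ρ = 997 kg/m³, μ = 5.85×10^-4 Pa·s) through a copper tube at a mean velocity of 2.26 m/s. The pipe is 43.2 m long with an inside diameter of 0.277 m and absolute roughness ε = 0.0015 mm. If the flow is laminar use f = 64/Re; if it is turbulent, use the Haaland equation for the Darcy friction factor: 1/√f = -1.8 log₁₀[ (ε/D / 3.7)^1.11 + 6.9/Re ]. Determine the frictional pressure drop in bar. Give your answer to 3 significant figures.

Reynolds number Re = ρVD/μ = 997 · 2.26 · 0.277 / 0.000585 = 1.067e+06.
Re > 4000 → turbulent. Relative roughness ε/D = 1.5e-06/0.277 = 5.42e-06. Haaland: 1/√f = -1.8 log₁₀[(5.42e-06/3.7)^1.11 + 6.9/1.067e+06] = -1.8 log₁₀[3.34e-07 + 6.47e-06] = 9.301, so f = 0.01156.
Darcy-Weisbach: ΔP = f(L/D)(ρV²/2) = 0.01156·(43.2/0.277)·(997·2.26²/2) = 0.01156·156·2546 = 4590 Pa.
ΔP = 4590 Pa = 0.0459 bar.

ΔP ≈ 0.0459 bar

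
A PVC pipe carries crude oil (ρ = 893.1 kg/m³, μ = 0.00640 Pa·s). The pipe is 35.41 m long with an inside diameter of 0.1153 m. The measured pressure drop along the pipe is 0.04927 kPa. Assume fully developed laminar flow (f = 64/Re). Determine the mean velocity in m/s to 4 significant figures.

For laminar flow, f = 64/Re with Re = ρVD/μ, so Darcy-Weisbach reduces to ΔP = 32μLV/D². Solving for V: V = ΔP·D²/(32μL) = 49.27·(0.1153)²/(32·0.0064·35.41) = 0.09032 m/s.
Check: Re = ρVD/μ = 893.1·0.09032·0.1153/0.0064 = 1453 < 2300, so the laminar assumption holds.

V ≈ 0.09032 m/s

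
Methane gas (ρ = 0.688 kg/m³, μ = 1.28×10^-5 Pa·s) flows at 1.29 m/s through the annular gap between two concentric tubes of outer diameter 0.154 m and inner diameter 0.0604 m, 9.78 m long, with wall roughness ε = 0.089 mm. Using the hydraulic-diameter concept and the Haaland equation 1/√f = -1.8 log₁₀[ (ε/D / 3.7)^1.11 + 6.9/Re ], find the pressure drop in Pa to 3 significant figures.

Hydraulic diameter D_h = 4A/P = D_o - D_i = 0.154 - 0.0604 = 0.0936 m.
Re = ρVD_h/μ = 0.688·1.29·0.0936/1.28e-05 = 6490.
ε/D_h = 8.9e-05/0.0936 = 0.000951; Haaland gives 1/√f = -1.8 log₁₀[0.000104+0.00106] = 5.279, so f = 0.03588.
ΔP = f(L/D_h)(ρV²/2) = 0.03588·9.78/0.0936·0.5725 = 2.146 Pa.

ΔP ≈ 2.15 Pa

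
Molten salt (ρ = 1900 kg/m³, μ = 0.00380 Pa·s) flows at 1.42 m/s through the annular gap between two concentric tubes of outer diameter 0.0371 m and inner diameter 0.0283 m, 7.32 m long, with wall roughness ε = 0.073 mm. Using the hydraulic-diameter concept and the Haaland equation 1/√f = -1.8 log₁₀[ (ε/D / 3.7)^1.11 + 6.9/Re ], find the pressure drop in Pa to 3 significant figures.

ΔP ≈ 70200 Pa

Hydraulic diameter D_h = 4A/P = D_o - D_i = 0.0371 - 0.0283 = 0.0088 m.
Re = ρVD_h/μ = 1900·1.42·0.0088/0.0038 = 6248.
ε/D_h = 7.3e-05/0.0088 = 0.0083; Haaland gives 1/√f = -1.8 log₁₀[0.00115+0.0011] = 4.766, so f = 0.04403.
ΔP = f(L/D_h)(ρV²/2) = 0.04403·7.32/0.0088·1916 = 7.015e+04 Pa.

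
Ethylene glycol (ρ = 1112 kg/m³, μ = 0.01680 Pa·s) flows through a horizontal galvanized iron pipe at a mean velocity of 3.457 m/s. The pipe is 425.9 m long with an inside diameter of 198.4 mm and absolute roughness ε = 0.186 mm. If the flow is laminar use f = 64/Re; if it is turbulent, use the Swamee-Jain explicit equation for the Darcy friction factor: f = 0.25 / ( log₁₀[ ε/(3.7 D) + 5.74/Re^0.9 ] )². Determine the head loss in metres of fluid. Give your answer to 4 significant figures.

Reynolds number Re = ρVD/μ = 1112 · 3.457 · 0.1984 / 0.0168 = 4.54e+04.
Re > 4000 → turbulent. Relative roughness ε/D = 0.000186/0.1984 = 0.000937. Swamee-Jain: f = 0.25/(log₁₀[0.000937/3.7 + 5.74/4.54e+04^0.9])² = 0.25/(log₁₀[0.000253 + 0.000369])² = 0.25/(-3.206)² = 0.02433.
Darcy-Weisbach: ΔP = f(L/D)(ρV²/2) = 0.02433·(425.9/0.1984)·(1112·3.457²/2) = 0.02433·2147·6645 = 3.47e+05 Pa.
Head loss h_f = ΔP/(ρg) = 3.47e+05/(1112·9.81) = 31.81 m.

h_f ≈ 31.81 m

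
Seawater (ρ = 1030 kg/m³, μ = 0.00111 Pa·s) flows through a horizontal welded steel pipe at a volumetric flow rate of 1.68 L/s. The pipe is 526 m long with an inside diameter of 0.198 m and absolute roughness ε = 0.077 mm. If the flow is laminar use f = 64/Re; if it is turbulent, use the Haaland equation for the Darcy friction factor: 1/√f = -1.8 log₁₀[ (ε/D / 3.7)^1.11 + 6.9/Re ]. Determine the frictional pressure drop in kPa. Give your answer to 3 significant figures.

Q = 1.68 L/s = 1.68/1000 = 0.00168 m³/s.
Cross-sectional area A = πD²/4 = π(0.198)²/4 = 0.03079 m²; mean velocity V = Q/A = 0.00168/0.03079 = 0.05456 m/s.
Reynolds number Re = ρVD/μ = 1030 · 0.05456 · 0.198 / 0.00111 = 1.002e+04.
Re > 4000 → turbulent. Relative roughness ε/D = 7.7e-05/0.198 = 0.000389. Haaland: 1/√f = -1.8 log₁₀[(0.000389/3.7)^1.11 + 6.9/1.002e+04] = -1.8 log₁₀[3.84e-05 + 0.000688] = 5.65, so f = 0.03133.
Darcy-Weisbach: ΔP = f(L/D)(ρV²/2) = 0.03133·(526/0.198)·(1030·0.05456²/2) = 0.03133·2657·1.533 = 127.6 Pa.
ΔP = 127.6 Pa = 0.128 kPa.

ΔP ≈ 0.128 kPa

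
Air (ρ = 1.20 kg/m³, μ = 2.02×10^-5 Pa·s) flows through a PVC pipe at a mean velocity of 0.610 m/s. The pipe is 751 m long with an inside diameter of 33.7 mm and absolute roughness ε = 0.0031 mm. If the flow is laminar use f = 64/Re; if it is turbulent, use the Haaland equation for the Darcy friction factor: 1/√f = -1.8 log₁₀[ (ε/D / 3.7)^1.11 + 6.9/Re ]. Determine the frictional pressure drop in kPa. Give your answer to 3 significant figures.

ΔP ≈ 0.261 kPa

Reynolds number Re = ρVD/μ = 1.2 · 0.61 · 0.0337 / 2.02e-05 = 1221.
Re < 2300 → laminar flow, so f = 64/Re = 64/1221 = 0.05241 (the turbulent correlation is not needed).
Darcy-Weisbach: ΔP = f(L/D)(ρV²/2) = 0.05241·(751/0.0337)·(1.2·0.61²/2) = 0.05241·2.228e+04·0.2233 = 260.7 Pa.
ΔP = 260.7 Pa = 0.261 kPa.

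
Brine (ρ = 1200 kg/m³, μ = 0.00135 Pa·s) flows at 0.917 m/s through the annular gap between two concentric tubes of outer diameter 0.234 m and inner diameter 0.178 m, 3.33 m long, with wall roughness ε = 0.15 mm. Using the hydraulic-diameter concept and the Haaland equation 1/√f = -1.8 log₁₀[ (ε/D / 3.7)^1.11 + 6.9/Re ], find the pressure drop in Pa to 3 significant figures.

ΔP ≈ 840 Pa

Hydraulic diameter D_h = 4A/P = D_o - D_i = 0.234 - 0.178 = 0.056 m.
Re = ρVD_h/μ = 1200·0.917·0.056/0.00135 = 4.565e+04.
ε/D_h = 0.00015/0.056 = 0.00268; Haaland gives 1/√f = -1.8 log₁₀[0.000327+0.000151] = 5.977, so f = 0.02799.
ΔP = f(L/D_h)(ρV²/2) = 0.02799·3.33/0.056·504.5 = 839.8 Pa.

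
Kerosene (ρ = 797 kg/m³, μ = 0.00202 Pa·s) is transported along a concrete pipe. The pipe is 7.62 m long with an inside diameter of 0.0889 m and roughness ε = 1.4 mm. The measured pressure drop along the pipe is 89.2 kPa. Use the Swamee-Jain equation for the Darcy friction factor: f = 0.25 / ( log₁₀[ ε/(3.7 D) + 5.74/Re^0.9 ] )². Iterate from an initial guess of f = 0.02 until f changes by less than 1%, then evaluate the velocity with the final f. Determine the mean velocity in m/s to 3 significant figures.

Rearranging Darcy-Weisbach: V = √(2·ΔP·D/(f·L·ρ)). With ε/D = 0.0014/0.0889 = 0.0157, iterate starting from f = 0.02:
  f = 0.02 → V = √(2·8.92e+04·0.0889/(0.02·7.62·797)) = 11.43 m/s; Re = ρVD/μ = 4.008e+05; f → 0.04467
  f = 0.04467 → V = 7.646 m/s; Re = 2.682e+05; f → 0.04476
Converged (Δf/f < 1%). With the final f = 0.04476: V = √(2·8.92e+04·0.0889/(0.04476·7.62·797)) = 7.639 m/s.

V ≈ 7.64 m/s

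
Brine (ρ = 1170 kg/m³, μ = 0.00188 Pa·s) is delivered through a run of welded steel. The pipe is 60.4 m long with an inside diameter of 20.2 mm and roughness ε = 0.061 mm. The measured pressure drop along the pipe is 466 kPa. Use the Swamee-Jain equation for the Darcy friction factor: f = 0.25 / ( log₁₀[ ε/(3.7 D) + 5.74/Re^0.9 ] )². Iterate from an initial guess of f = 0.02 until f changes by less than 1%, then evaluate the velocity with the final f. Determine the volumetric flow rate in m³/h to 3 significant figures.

Rearranging Darcy-Weisbach: V = √(2·ΔP·D/(f·L·ρ)). With ε/D = 6.1e-05/0.0202 = 0.00302, iterate starting from f = 0.02:
  f = 0.02 → V = √(2·4.66e+05·0.0202/(0.02·60.4·1170)) = 3.65 m/s; Re = ρVD/μ = 4.588e+04; f → 0.02917
  f = 0.02917 → V = 3.022 m/s; Re = 3.799e+04; f → 0.02966
  f = 0.02966 → V = 2.997 m/s; Re = 3.767e+04; f → 0.02969
Converged (Δf/f < 1%). With the final f = 0.02969: V = √(2·4.66e+05·0.0202/(0.02969·60.4·1170)) = 2.996 m/s.
Q = V·A = 2.996·(π/4·0.0202²) = 0.00096 m³/s = 3.46 m³/h.

Q ≈ 3.46 m³/h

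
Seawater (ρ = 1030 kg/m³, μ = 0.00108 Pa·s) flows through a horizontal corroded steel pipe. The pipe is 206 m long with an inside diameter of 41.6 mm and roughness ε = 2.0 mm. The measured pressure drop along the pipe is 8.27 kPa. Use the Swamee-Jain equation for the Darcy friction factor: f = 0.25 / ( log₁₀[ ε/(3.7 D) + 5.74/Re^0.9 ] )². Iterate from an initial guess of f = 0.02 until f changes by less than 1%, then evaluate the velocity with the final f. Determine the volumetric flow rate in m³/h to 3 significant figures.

Q ≈ 1.02 m³/h

Rearranging Darcy-Weisbach: V = √(2·ΔP·D/(f·L·ρ)). With ε/D = 0.002/0.0416 = 0.0481, iterate starting from f = 0.02:
  f = 0.02 → V = √(2·8270·0.0416/(0.02·206·1030)) = 0.4027 m/s; Re = ρVD/μ = 1.598e+04; f → 0.07259
  f = 0.07259 → V = 0.2114 m/s; Re = 8385; f → 0.07439
  f = 0.07439 → V = 0.2088 m/s; Re = 8283; f → 0.07444
Converged (Δf/f < 1%). With the final f = 0.07444: V = √(2·8270·0.0416/(0.07444·206·1030)) = 0.2087 m/s.
Q = V·A = 0.2087·(π/4·0.0416²) = 0.0002837 m³/s = 1.02 m³/h.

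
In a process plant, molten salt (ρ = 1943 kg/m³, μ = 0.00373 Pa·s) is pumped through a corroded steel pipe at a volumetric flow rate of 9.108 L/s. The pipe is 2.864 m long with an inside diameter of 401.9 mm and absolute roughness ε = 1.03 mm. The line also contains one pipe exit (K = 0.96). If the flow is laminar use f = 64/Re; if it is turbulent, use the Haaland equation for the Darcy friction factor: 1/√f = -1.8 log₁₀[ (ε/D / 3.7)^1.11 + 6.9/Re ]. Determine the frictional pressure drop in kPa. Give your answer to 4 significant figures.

Q = 9.108 L/s = 9.108/1000 = 0.009108 m³/s.
Cross-sectional area A = πD²/4 = π(0.4019)²/4 = 0.1269 m²; mean velocity V = Q/A = 0.009108/0.1269 = 0.0718 m/s.
Reynolds number Re = ρVD/μ = 1943 · 0.0718 · 0.4019 / 0.00373 = 1.503e+04.
Re > 4000 → turbulent. Relative roughness ε/D = 0.00103/0.4019 = 0.00256. Haaland: 1/√f = -1.8 log₁₀[(0.00256/3.7)^1.11 + 6.9/1.503e+04] = -1.8 log₁₀[0.000311 + 0.000459] = 5.604, so f = 0.03184.
Total minor-loss coefficient ΣK = 1·0.96 = 0.96.
ΔP = [f·L/D + ΣK]·(ρV²/2) = [0.03184·2.864/0.4019 + 0.96]·(1943·0.0718²/2) = [0.2269 + 0.96]·5.008 = 5.944 Pa.
ΔP = 5.944 Pa = 0.005944 kPa.

ΔP ≈ 0.005944 kPa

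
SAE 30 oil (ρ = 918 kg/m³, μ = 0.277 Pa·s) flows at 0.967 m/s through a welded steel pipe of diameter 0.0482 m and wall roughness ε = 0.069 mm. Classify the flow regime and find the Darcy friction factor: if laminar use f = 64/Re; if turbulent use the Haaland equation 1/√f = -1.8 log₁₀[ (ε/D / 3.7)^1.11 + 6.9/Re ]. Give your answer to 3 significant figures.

f ≈ 0.414

Re = ρVD/μ = 918·0.967·0.0482/0.277 = 154.5.
Re < 2300 → laminar, so f = 64/Re = 0.4143 (roughness is irrelevant in laminar flow).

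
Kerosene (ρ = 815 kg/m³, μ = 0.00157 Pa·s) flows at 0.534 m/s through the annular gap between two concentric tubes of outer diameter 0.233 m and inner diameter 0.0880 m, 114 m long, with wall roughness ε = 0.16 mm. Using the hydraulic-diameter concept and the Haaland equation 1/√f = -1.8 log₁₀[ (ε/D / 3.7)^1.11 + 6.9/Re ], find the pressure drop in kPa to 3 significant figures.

ΔP ≈ 2.26 kPa

Hydraulic diameter D_h = 4A/P = D_o - D_i = 0.233 - 0.088 = 0.145 m.
Re = ρVD_h/μ = 815·0.534·0.145/0.00157 = 4.019e+04.
ε/D_h = 0.00016/0.145 = 0.0011; Haaland gives 1/√f = -1.8 log₁₀[0.000122+0.000172] = 6.358, so f = 0.02474.
ΔP = f(L/D_h)(ρV²/2) = 0.02474·114/0.145·116.2 = 2260 Pa.
ΔP = 2.26 kPa.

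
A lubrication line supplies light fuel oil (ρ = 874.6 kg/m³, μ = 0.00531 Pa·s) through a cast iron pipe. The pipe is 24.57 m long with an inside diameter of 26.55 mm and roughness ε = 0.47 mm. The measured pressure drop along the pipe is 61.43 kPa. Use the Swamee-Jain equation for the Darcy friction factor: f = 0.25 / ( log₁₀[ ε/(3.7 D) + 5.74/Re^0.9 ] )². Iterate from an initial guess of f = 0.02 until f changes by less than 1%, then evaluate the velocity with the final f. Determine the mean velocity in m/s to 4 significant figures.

Rearranging Darcy-Weisbach: V = √(2·ΔP·D/(f·L·ρ)). With ε/D = 0.00047/0.02655 = 0.0177, iterate starting from f = 0.02:
  f = 0.02 → V = √(2·6.143e+04·0.02655/(0.02·24.57·874.6)) = 2.755 m/s; Re = ρVD/μ = 1.205e+04; f → 0.05065
  f = 0.05065 → V = 1.731 m/s; Re = 7570; f → 0.0527
  f = 0.0527 → V = 1.697 m/s; Re = 7422; f → 0.0528
Converged (Δf/f < 1%). With the final f = 0.0528: V = √(2·6.143e+04·0.02655/(0.0528·24.57·874.6)) = 1.695 m/s.

V ≈ 1.695 m/s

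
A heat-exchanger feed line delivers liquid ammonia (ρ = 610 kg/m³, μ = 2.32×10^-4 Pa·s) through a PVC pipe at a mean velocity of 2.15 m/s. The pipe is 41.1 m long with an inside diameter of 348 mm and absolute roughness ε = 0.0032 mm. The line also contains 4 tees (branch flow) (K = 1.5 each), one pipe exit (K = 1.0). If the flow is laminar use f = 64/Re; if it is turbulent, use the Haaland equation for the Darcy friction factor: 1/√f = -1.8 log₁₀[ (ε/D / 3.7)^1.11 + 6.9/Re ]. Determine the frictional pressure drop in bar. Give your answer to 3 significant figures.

Reynolds number Re = ρVD/μ = 610 · 2.15 · 0.348 / 0.000232 = 1.967e+06.
Re > 4000 → turbulent. Relative roughness ε/D = 3.2e-06/0.348 = 9.2e-06. Haaland: 1/√f = -1.8 log₁₀[(9.2e-06/3.7)^1.11 + 6.9/1.967e+06] = -1.8 log₁₀[6.01e-07 + 3.51e-06] = 9.695, so f = 0.01064.
Total minor-loss coefficient ΣK = 4·1.5 + 1·1 = 7.
ΔP = [f·L/D + ΣK]·(ρV²/2) = [0.01064·41.1/0.348 + 7]·(610·2.15²/2) = [1.256 + 7]·1410 = 1.164e+04 Pa.
ΔP = 1.164e+04 Pa = 0.116 bar.

ΔP ≈ 0.116 bar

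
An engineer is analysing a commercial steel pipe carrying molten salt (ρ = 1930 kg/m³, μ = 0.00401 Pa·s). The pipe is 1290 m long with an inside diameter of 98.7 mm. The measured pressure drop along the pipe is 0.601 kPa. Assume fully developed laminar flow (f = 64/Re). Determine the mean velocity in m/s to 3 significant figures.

V ≈ 0.0354 m/s

For laminar flow, f = 64/Re with Re = ρVD/μ, so Darcy-Weisbach reduces to ΔP = 32μLV/D². Solving for V: V = ΔP·D²/(32μL) = 601·(0.0987)²/(32·0.00401·1290) = 0.03537 m/s.
Check: Re = ρVD/μ = 1930·0.03537·0.0987/0.00401 = 1680 < 2300, so the laminar assumption holds.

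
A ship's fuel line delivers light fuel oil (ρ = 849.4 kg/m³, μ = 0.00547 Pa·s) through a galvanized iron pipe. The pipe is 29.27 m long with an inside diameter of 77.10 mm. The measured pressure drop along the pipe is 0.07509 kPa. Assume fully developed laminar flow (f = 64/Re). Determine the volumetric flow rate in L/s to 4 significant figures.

For laminar flow, f = 64/Re with Re = ρVD/μ, so Darcy-Weisbach reduces to ΔP = 32μLV/D². Solving for V: V = ΔP·D²/(32μL) = 75.09·(0.0771)²/(32·0.00547·29.27) = 0.08712 m/s.
Check: Re = ρVD/μ = 849.4·0.08712·0.0771/0.00547 = 1043 < 2300, so the laminar assumption holds.
Q = V·A = 0.08712·(π/4·0.0771²) = 0.0004068 m³/s = 0.4068 L/s.

Q ≈ 0.4068 L/s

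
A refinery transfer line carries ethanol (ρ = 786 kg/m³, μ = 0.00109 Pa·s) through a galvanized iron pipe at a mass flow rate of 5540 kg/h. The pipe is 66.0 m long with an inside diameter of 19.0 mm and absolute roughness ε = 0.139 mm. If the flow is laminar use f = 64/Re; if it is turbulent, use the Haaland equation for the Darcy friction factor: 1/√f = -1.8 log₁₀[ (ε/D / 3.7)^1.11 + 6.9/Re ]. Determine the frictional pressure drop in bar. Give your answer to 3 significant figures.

ΔP ≈ 22.8 bar

ṁ = 5540 kg/h = 5540/3600 = 1.539 kg/s.
A = πD²/4 = π(0.019)²/4 = 0.0002835 m²; mean velocity V = ṁ/(ρA) = 1.539/(786 · 0.0002835) = 6.905 m/s.
Reynolds number Re = ρVD/μ = 786 · 6.905 · 0.019 / 0.00109 = 9.461e+04.
Re > 4000 → turbulent. Relative roughness ε/D = 0.000139/0.019 = 0.00732. Haaland: 1/√f = -1.8 log₁₀[(0.00732/3.7)^1.11 + 6.9/9.461e+04] = -1.8 log₁₀[0.000997 + 7.29e-05] = 5.347, so f = 0.03497.
Darcy-Weisbach: ΔP = f(L/D)(ρV²/2) = 0.03497·(66/0.019)·(786·6.905²/2) = 0.03497·3474·1.874e+04 = 2.277e+06 Pa.
ΔP = 2.277e+06 Pa = 22.8 bar.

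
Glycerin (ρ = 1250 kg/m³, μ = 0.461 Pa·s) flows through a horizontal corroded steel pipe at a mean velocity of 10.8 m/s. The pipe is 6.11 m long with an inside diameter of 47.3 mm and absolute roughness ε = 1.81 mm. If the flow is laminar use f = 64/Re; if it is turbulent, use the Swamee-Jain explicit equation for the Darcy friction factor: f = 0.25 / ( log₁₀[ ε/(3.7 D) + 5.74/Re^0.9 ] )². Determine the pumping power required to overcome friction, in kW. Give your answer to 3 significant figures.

Reynolds number Re = ρVD/μ = 1250 · 10.8 · 0.0473 / 0.461 = 1385.
Re < 2300 → laminar flow, so f = 64/Re = 64/1385 = 0.0462 (the turbulent correlation is not needed).
Darcy-Weisbach: ΔP = f(L/D)(ρV²/2) = 0.0462·(6.11/0.0473)·(1250·10.8²/2) = 0.0462·129.2·7.29e+04 = 4.351e+05 Pa.
Q = V·A = 10.8·0.001757 = 0.01898 m³/s.
Pumping power P = QΔP = 0.01898·4.351e+05 = 8257 W = 8.26 kW.

P ≈ 8.26 kW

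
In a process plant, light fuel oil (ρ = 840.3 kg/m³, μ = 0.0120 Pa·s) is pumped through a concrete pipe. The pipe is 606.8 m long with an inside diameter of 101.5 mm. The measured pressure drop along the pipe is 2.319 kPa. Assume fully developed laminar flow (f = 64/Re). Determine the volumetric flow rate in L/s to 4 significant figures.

For laminar flow, f = 64/Re with Re = ρVD/μ, so Darcy-Weisbach reduces to ΔP = 32μLV/D². Solving for V: V = ΔP·D²/(32μL) = 2319·(0.1015)²/(32·0.012·606.8) = 0.1025 m/s.
Check: Re = ρVD/μ = 840.3·0.1025·0.1015/0.012 = 728.7 < 2300, so the laminar assumption holds.
Q = V·A = 0.1025·(π/4·0.1015²) = 0.0008296 m³/s = 0.8296 L/s.

Q ≈ 0.8296 L/s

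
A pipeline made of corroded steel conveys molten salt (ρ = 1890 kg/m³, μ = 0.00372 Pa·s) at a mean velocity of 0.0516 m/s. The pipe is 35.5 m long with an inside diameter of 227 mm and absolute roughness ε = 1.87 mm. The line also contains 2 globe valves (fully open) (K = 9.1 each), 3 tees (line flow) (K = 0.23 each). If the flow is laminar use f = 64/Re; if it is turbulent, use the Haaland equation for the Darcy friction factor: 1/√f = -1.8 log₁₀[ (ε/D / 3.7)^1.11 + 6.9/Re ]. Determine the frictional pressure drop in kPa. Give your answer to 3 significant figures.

Reynolds number Re = ρVD/μ = 1890 · 0.0516 · 0.227 / 0.00372 = 5951.
Re > 4000 → turbulent. Relative roughness ε/D = 0.00187/0.227 = 0.00824. Haaland: 1/√f = -1.8 log₁₀[(0.00824/3.7)^1.11 + 6.9/5951] = -1.8 log₁₀[0.00114 + 0.00116] = 4.75, so f = 0.04432.
Total minor-loss coefficient ΣK = 2·9.1 + 3·0.23 = 18.9.
ΔP = [f·L/D + ΣK]·(ρV²/2) = [0.04432·35.5/0.227 + 18.9]·(1890·0.0516²/2) = [6.931 + 18.9]·2.516 = 64.97 Pa.
ΔP = 64.97 Pa = 0.0650 kPa.

ΔP ≈ 0.0650 kPa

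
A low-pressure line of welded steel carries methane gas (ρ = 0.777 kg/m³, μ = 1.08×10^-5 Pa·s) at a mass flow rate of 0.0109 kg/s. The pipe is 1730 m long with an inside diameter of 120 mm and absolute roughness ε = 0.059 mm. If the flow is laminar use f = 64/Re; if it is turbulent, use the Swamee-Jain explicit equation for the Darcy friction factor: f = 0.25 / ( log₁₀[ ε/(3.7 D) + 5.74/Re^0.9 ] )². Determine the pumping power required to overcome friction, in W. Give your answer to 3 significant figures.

P ≈ 3.78 W

A = πD²/4 = π(0.12)²/4 = 0.01131 m²; mean velocity V = ṁ/(ρA) = 0.0109/(0.777 · 0.01131) = 1.24 m/s.
Reynolds number Re = ρVD/μ = 0.777 · 1.24 · 0.12 / 1.08e-05 = 1.071e+04.
Re > 4000 → turbulent. Relative roughness ε/D = 5.9e-05/0.12 = 0.000492. Swamee-Jain: f = 0.25/(log₁₀[0.000492/3.7 + 5.74/1.071e+04^0.9])² = 0.25/(log₁₀[0.000133 + 0.00136])² = 0.25/(-2.827)² = 0.03128.
Darcy-Weisbach: ΔP = f(L/D)(ρV²/2) = 0.03128·(1730/0.12)·(0.777·1.24²/2) = 0.03128·1.442e+04·0.5977 = 269.5 Pa.
Q = ṁ/ρ = 0.0109/0.777 = 0.01403 m³/s.
Pumping power P = QΔP = 0.01403·269.5 = 3.781 W = 3.78 W.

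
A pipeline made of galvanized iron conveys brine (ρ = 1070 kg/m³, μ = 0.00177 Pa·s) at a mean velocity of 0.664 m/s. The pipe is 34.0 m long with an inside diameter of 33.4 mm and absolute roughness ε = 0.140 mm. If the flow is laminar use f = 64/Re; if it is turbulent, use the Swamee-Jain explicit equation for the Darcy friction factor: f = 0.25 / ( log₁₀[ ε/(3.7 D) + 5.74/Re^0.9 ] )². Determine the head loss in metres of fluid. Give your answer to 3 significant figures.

Reynolds number Re = ρVD/μ = 1070 · 0.664 · 0.0334 / 0.00177 = 1.341e+04.
Re > 4000 → turbulent. Relative roughness ε/D = 0.00014/0.0334 = 0.00419. Swamee-Jain: f = 0.25/(log₁₀[0.00419/3.7 + 5.74/1.341e+04^0.9])² = 0.25/(log₁₀[0.00113 + 0.00111])² = 0.25/(-2.65)² = 0.03561.
Darcy-Weisbach: ΔP = f(L/D)(ρV²/2) = 0.03561·(34/0.0334)·(1070·0.664²/2) = 0.03561·1018·235.9 = 8550 Pa.
Head loss h_f = ΔP/(ρg) = 8550/(1070·9.81) = 0.815 m.

h_f ≈ 0.815 m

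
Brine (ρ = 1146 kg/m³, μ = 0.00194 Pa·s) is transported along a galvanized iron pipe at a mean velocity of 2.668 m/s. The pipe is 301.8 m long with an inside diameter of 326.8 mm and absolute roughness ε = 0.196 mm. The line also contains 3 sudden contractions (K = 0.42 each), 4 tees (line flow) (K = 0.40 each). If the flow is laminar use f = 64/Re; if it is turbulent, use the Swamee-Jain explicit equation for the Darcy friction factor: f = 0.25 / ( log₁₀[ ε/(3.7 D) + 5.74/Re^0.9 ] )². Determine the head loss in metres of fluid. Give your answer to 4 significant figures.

h_f ≈ 7.185 m

Reynolds number Re = ρVD/μ = 1146 · 2.668 · 0.3268 / 0.00194 = 5.151e+05.
Re > 4000 → turbulent. Relative roughness ε/D = 0.000196/0.3268 = 0.0006. Swamee-Jain: f = 0.25/(log₁₀[0.0006/3.7 + 5.74/5.151e+05^0.9])² = 0.25/(log₁₀[0.000162 + 4.15e-05])² = 0.25/(-3.691)² = 0.01835.
Total minor-loss coefficient ΣK = 3·0.42 + 4·0.4 = 2.86.
ΔP = [f·L/D + ΣK]·(ρV²/2) = [0.01835·301.8/0.3268 + 2.86]·(1146·2.668²/2) = [16.95 + 2.86]·4079 = 8.078e+04 Pa.
Head loss h_f = ΔP/(ρg) = 8.078e+04/(1146·9.81) = 7.185 m.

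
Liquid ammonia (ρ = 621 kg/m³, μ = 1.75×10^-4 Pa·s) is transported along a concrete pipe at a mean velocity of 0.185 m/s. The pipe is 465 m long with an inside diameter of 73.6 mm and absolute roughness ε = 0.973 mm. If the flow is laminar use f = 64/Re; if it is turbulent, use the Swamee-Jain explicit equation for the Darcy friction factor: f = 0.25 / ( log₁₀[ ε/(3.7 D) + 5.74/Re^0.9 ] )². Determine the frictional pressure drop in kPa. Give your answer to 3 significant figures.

Reynolds number Re = ρVD/μ = 621 · 0.185 · 0.0736 / 0.000175 = 4.832e+04.
Re > 4000 → turbulent. Relative roughness ε/D = 0.000973/0.0736 = 0.0132. Swamee-Jain: f = 0.25/(log₁₀[0.0132/3.7 + 5.74/4.832e+04^0.9])² = 0.25/(log₁₀[0.00357 + 0.000349])² = 0.25/(-2.406)² = 0.04317.
Darcy-Weisbach: ΔP = f(L/D)(ρV²/2) = 0.04317·(465/0.0736)·(621·0.185²/2) = 0.04317·6318·10.63 = 2898 Pa.
ΔP = 2898 Pa = 2.90 kPa.

ΔP ≈ 2.90 kPa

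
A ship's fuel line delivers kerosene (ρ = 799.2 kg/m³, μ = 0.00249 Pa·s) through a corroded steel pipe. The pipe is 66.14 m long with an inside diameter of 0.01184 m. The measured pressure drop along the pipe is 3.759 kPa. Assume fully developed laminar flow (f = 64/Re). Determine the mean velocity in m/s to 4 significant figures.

V ≈ 0.09999 m/s

For laminar flow, f = 64/Re with Re = ρVD/μ, so Darcy-Weisbach reduces to ΔP = 32μLV/D². Solving for V: V = ΔP·D²/(32μL) = 3759·(0.01184)²/(32·0.00249·66.14) = 0.09999 m/s.
Check: Re = ρVD/μ = 799.2·0.09999·0.01184/0.00249 = 380 < 2300, so the laminar assumption holds.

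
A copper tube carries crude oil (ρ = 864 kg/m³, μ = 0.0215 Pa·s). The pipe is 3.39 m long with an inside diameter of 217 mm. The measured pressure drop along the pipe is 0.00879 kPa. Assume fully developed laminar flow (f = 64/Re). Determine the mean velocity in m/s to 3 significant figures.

V ≈ 0.177 m/s

For laminar flow, f = 64/Re with Re = ρVD/μ, so Darcy-Weisbach reduces to ΔP = 32μLV/D². Solving for V: V = ΔP·D²/(32μL) = 8.79·(0.217)²/(32·0.0215·3.39) = 0.1775 m/s.
Check: Re = ρVD/μ = 864·0.1775·0.217/0.0215 = 1548 < 2300, so the laminar assumption holds.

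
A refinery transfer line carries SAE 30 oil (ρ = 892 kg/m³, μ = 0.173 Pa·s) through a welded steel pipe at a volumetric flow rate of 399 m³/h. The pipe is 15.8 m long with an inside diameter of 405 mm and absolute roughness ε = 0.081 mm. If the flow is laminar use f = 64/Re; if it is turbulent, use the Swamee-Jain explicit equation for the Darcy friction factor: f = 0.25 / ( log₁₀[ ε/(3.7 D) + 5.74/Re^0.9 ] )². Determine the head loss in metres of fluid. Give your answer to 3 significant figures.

Q = 399 m³/h = 399/3600 = 0.1108 m³/s.
Cross-sectional area A = πD²/4 = π(0.405)²/4 = 0.1288 m²; mean velocity V = Q/A = 0.1108/0.1288 = 0.8603 m/s.
Reynolds number Re = ρVD/μ = 892 · 0.8603 · 0.405 / 0.173 = 1797.
Re < 2300 → laminar flow, so f = 64/Re = 64/1797 = 0.03562 (the turbulent correlation is not needed).
Darcy-Weisbach: ΔP = f(L/D)(ρV²/2) = 0.03562·(15.8/0.405)·(892·0.8603²/2) = 0.03562·39.01·330.1 = 458.8 Pa.
Head loss h_f = ΔP/(ρg) = 458.8/(892·9.81) = 0.0524 m.

h_f ≈ 0.0524 m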